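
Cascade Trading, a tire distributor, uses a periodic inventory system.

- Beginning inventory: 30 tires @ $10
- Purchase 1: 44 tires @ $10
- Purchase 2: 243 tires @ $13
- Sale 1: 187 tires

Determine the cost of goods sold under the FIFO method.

COGS = $2,209

Sale 1 (187) [FIFO — oldest first]: 30 @ $10 + 44 @ $10 + 113 @ $13 = $2,209
Ending inventory: 130 @ $13 = $1,690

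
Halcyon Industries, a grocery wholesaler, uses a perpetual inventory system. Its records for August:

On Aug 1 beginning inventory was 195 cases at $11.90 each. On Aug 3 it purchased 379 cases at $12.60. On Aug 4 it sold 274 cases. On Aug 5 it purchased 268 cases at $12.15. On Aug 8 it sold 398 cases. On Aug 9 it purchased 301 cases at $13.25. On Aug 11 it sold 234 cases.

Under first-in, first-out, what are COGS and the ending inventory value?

COGS = $11,200.10; ending inventory = $3,140.25

Aug 4, 274 sold [FIFO — oldest first]: 195 @ $11.90 + 79 @ $12.60 = $3,315.90
Aug 8, 398 sold [FIFO — oldest first]: 300 @ $12.60 + 98 @ $12.15 = $4,970.70
Aug 11, 234 sold [FIFO — oldest first]: 170 @ $12.15 + 64 @ $13.25 = $2,913.50
Total COGS = $3,315.90 + $4,970.70 + $2,913.50 = $11,200.10
Ending inventory: 237 @ $13.25 = $3,140.25
Check: goods available $14,340.35 = COGS $11,200.10 + ending $3,140.25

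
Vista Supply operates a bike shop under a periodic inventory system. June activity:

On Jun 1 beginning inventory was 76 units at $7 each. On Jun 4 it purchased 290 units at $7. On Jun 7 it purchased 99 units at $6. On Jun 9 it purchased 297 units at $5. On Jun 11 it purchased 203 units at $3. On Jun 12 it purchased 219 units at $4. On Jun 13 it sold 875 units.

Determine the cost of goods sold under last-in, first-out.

Jun 13, 875 sold [LIFO — newest first]: 219 @ $4 + 203 @ $3 + 297 @ $5 + 99 @ $6 + 57 @ $7 = $3,963
Ending inventory: 76 @ $7 + 233 @ $7 = $2,163
Check: goods available $6,126 = COGS $3,963 + ending $2,163

COGS = $3,963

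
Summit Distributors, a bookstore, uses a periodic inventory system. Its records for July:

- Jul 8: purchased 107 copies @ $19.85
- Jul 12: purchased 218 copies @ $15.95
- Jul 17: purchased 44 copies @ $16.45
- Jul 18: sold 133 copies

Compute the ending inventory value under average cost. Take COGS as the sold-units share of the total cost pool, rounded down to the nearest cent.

Jul 18, sell 133: 133/369 × $6,324.85 → $2,279.68
Ending inventory (cost pool remaining) = $4,045.17

Ending inventory = $4,045.17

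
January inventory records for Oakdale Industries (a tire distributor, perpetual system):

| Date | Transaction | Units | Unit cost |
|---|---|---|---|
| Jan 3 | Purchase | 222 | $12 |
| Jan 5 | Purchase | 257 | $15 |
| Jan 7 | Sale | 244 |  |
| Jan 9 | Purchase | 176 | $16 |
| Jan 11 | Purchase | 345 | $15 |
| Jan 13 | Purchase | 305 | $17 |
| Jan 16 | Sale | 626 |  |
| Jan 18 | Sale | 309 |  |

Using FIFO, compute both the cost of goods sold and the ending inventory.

Jan 7, 244 sold [FIFO — oldest first]: 222 @ $12 + 22 @ $15 = $2,994
Jan 16, 626 sold [FIFO — oldest first]: 235 @ $15 + 176 @ $16 + 215 @ $15 = $9,566
Jan 18, 309 sold [FIFO — oldest first]: 130 @ $15 + 179 @ $17 = $4,993
Total COGS = $2,994 + $9,566 + $4,993 = $17,553
Ending inventory: 126 @ $17 = $2,142

COGS = $17,553; ending inventory = $2,142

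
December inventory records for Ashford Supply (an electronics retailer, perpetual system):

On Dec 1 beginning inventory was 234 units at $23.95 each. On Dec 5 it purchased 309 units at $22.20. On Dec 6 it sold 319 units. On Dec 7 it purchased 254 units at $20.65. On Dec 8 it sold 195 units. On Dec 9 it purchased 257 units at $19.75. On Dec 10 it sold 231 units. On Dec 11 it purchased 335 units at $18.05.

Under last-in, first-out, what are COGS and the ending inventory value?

Dec 6, 319 sold [LIFO — newest first]: 309 @ $22.20 + 10 @ $23.95 = $7,099.30
Dec 8, 195 sold [LIFO — newest first]: 195 @ $20.65 = $4,026.75
Dec 10, 231 sold [LIFO — newest first]: 231 @ $19.75 = $4,562.25
Total COGS = $7,099.30 + $4,026.75 + $4,562.25 = $15,688.30
Ending inventory: 224 @ $23.95 + 59 @ $20.65 + 26 @ $19.75 + 335 @ $18.05 = $13,143.40

COGS = $15,688.30; ending inventory = $13,143.40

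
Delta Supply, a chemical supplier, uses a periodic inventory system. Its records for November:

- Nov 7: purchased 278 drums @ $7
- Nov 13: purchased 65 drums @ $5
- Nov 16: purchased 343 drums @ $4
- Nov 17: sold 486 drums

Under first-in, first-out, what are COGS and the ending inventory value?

Nov 17, 486 sold [FIFO — oldest first]: 278 @ $7 + 65 @ $5 + 143 @ $4 = $2,843
Ending inventory: 200 @ $4 = $800
Check: goods available $3,643 = COGS $2,843 + ending $800

COGS = $2,843; ending inventory = $800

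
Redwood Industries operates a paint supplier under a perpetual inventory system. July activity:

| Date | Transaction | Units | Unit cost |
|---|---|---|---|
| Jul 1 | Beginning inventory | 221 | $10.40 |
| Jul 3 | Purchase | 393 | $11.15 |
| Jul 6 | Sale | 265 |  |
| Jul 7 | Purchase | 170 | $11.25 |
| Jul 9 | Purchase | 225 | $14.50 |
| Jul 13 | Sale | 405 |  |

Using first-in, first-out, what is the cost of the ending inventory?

Ending inventory = $4,545.00

Jul 6, 265 sold [FIFO — oldest first]: 221 @ $10.40 + 44 @ $11.15 = $2,789.00
Jul 13, 405 sold [FIFO — oldest first]: 349 @ $11.15 + 56 @ $11.25 = $4,521.35
Total COGS = $2,789.00 + $4,521.35 = $7,310.35
Ending inventory: 114 @ $11.25 + 225 @ $14.50 = $4,545.00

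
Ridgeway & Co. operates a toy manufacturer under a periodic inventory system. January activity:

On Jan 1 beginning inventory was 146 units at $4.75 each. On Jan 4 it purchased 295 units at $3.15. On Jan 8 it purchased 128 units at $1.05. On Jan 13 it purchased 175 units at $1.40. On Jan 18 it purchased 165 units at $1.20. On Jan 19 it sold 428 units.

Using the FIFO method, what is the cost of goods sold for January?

COGS = $1,581.80

Jan 19, 428 sold [FIFO — oldest first]: 146 @ $4.75 + 282 @ $3.15 = $1,581.80
Ending inventory: 13 @ $3.15 + 128 @ $1.05 + 175 @ $1.40 + 165 @ $1.20 = $618.35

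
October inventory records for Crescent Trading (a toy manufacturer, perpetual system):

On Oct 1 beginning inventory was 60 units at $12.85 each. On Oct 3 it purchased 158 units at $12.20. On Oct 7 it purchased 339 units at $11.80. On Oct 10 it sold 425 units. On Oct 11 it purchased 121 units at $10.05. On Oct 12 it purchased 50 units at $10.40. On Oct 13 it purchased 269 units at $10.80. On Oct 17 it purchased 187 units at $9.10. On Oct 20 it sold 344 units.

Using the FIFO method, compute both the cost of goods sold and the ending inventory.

COGS = $8,877.65; ending inventory = $4,164.10

Oct 10, 425 sold [FIFO — oldest first]: 60 @ $12.85 + 158 @ $12.20 + 207 @ $11.80 = $5,141.20
Oct 20, 344 sold [FIFO — oldest first]: 132 @ $11.80 + 121 @ $10.05 + 50 @ $10.40 + 41 @ $10.80 = $3,736.45
Total COGS = $5,141.20 + $3,736.45 = $8,877.65
Ending inventory: 228 @ $10.80 + 187 @ $9.10 = $4,164.10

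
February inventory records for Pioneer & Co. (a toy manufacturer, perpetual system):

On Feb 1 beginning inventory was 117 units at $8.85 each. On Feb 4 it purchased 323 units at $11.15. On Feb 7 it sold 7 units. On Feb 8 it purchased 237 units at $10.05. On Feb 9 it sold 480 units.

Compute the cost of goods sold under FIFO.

COGS = $5,109.25

Feb 7, 7 sold [FIFO — oldest first]: 7 @ $8.85 = $61.95
Feb 9, 480 sold [FIFO — oldest first]: 110 @ $8.85 + 323 @ $11.15 + 47 @ $10.05 = $5,047.30
Total COGS = $61.95 + $5,047.30 = $5,109.25
Ending inventory: 190 @ $10.05 = $1,909.50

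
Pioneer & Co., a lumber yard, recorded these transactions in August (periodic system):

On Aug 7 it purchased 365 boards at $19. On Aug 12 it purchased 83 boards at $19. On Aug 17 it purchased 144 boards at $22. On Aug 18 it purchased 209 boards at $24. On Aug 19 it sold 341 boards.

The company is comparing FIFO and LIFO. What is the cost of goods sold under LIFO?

COGS = $7,920

FIFO COGS: 341 @ $19 = $6,479
LIFO COGS: 209 @ $24 + 132 @ $22 = $7,920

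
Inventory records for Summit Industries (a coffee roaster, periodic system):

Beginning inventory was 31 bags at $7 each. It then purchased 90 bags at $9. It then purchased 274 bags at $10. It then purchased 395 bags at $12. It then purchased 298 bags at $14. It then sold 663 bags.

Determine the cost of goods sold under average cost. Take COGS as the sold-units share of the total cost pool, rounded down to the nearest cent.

Sale 1, sell 663: 663/1088 × $12,679.00 → $7,726.26
Ending inventory (cost pool remaining) = $4,952.74
Check: goods available $12,679.00 = COGS $7,726.26 + ending $4,952.74

COGS = $7,726.26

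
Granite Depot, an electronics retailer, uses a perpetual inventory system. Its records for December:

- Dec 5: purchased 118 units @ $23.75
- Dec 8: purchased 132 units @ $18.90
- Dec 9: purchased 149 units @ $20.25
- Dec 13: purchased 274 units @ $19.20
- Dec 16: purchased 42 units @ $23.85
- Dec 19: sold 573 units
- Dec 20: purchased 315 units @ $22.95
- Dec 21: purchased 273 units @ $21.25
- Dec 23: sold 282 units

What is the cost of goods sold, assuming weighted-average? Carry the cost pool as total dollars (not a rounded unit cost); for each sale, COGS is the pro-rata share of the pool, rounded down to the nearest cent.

After Dec 5: 118 on hand, pool $2,802.50 (≈ $23.7500 each)
After Dec 8: 250 on hand, pool $5,297.30 (≈ $21.1892 each)
After Dec 9: 399 on hand, pool $8,314.55 (≈ $20.8385 each)
After Dec 13: 673 on hand, pool $13,575.35 (≈ $20.1714 each)
After Dec 16: 715 on hand, pool $14,577.05 (≈ $20.3875 each)
Dec 19, sell 573: 573/715 × $14,577.05 → $11,682.02
After Dec 20: 457 on hand, pool $10,124.28 (≈ $22.1538 each)
After Dec 21: 730 on hand, pool $15,925.53 (≈ $21.8158 each)
Dec 23, sell 282: 282/730 × $15,925.53 → $6,152.05
Total COGS = $11,682.02 + $6,152.05 = $17,834.07
Ending inventory (cost pool remaining) = $9,773.48
Check: goods available $27,607.55 = COGS $17,834.07 + ending $9,773.48

COGS = $17,834.07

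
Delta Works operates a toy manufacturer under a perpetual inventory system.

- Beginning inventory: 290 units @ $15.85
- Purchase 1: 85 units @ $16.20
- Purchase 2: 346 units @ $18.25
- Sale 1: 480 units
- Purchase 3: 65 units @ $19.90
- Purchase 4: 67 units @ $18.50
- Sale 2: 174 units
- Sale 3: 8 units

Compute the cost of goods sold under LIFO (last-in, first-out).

COGS = $11,793.65

Sale 1 (480) [LIFO — newest first]: 346 @ $18.25 + 85 @ $16.20 + 49 @ $15.85 = $8,468.15
Sale 2 (174) [LIFO — newest first]: 67 @ $18.50 + 65 @ $19.90 + 42 @ $15.85 = $3,198.70
Sale 3 (8) [LIFO — newest first]: 8 @ $15.85 = $126.80
Total COGS = $8,468.15 + $3,198.70 + $126.80 = $11,793.65
Ending inventory: 191 @ $15.85 = $3,027.35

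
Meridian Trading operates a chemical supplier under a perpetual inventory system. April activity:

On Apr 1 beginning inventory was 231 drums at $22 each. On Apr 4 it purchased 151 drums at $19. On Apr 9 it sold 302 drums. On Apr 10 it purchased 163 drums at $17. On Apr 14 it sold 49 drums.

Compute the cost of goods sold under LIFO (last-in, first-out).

Apr 9, 302 sold [LIFO — newest first]: 151 @ $19 + 151 @ $22 = $6,191
Apr 14, 49 sold [LIFO — newest first]: 49 @ $17 = $833
Total COGS = $6,191 + $833 = $7,024
Ending inventory: 80 @ $22 + 114 @ $17 = $3,698
Check: goods available $10,722 = COGS $7,024 + ending $3,698

COGS = $7,024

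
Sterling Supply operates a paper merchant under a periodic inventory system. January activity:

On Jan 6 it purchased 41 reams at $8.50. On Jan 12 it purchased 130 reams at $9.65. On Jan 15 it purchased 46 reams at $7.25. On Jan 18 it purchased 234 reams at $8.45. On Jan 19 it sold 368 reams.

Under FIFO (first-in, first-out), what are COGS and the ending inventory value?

Jan 19, 368 sold [FIFO — oldest first]: 41 @ $8.50 + 130 @ $9.65 + 46 @ $7.25 + 151 @ $8.45 = $3,212.45
Ending inventory: 83 @ $8.45 = $701.35
Check: goods available $3,913.80 = COGS $3,212.45 + ending $701.35

COGS = $3,212.45; ending inventory = $701.35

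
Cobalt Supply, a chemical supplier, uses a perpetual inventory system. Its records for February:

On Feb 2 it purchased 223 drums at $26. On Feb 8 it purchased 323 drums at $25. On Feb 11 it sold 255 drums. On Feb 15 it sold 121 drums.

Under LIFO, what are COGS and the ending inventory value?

Feb 11, 255 sold [LIFO — newest first]: 255 @ $25 = $6,375
Feb 15, 121 sold [LIFO — newest first]: 68 @ $25 + 53 @ $26 = $3,078
Total COGS = $6,375 + $3,078 = $9,453
Ending inventory: 170 @ $26 = $4,420
Check: goods available $13,873 = COGS $9,453 + ending $4,420

COGS = $9,453; ending inventory = $4,420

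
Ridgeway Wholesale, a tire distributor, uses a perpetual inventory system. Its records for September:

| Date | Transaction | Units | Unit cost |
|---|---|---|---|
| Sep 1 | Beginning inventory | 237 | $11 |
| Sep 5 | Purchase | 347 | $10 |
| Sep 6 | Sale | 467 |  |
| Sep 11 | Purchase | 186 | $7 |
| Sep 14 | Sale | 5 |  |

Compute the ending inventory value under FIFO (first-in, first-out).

Sep 6, 467 sold [FIFO — oldest first]: 237 @ $11 + 230 @ $10 = $4,907
Sep 14, 5 sold [FIFO — oldest first]: 5 @ $10 = $50
Total COGS = $4,907 + $50 = $4,957
Ending inventory: 112 @ $10 + 186 @ $7 = $2,422

Ending inventory = $2,422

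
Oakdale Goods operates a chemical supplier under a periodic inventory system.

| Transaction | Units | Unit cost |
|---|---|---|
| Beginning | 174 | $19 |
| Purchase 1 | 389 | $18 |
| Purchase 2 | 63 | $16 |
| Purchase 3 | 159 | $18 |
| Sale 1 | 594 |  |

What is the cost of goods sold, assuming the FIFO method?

COGS = $10,804

Sale 1 (594) [FIFO — oldest first]: 174 @ $19 + 389 @ $18 + 31 @ $16 = $10,804
Ending inventory: 32 @ $16 + 159 @ $18 = $3,374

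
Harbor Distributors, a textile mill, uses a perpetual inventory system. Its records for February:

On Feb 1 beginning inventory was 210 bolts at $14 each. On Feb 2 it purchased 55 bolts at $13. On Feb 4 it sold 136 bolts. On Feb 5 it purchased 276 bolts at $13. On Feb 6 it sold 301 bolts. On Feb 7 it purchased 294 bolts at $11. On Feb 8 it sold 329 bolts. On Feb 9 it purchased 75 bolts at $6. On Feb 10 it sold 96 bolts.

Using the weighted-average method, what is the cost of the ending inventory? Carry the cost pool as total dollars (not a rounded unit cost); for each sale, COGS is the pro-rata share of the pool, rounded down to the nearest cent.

After Feb 1: 210 on hand, pool $2,940.00 (≈ $14.0000 each)
After Feb 2: 265 on hand, pool $3,655.00 (≈ $13.7925 each)
Feb 4, sell 136: 136/265 × $3,655.00 → $1,875.77
After Feb 5: 405 on hand, pool $5,367.23 (≈ $13.2524 each)
Feb 6, sell 301: 301/405 × $5,367.23 → $3,988.97
After Feb 7: 398 on hand, pool $4,612.26 (≈ $11.5886 each)
Feb 8, sell 329: 329/398 × $4,612.26 → $3,812.64
After Feb 9: 144 on hand, pool $1,249.62 (≈ $8.6779 each)
Feb 10, sell 96: 96/144 × $1,249.62 → $833.08
Total COGS = $1,875.77 + $3,988.97 + $3,812.64 + $833.08 = $10,510.46
Ending inventory (cost pool remaining) = $416.54
Check: goods available $10,927.00 = COGS $10,510.46 + ending $416.54

Ending inventory = $416.54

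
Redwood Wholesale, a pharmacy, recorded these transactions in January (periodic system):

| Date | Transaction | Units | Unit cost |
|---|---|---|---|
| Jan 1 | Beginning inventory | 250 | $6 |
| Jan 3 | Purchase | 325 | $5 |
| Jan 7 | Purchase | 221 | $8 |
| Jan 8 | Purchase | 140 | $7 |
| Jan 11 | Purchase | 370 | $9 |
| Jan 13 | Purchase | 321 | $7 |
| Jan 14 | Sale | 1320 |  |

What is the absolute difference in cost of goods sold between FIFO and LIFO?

FIFO COGS: 250 @ $6 + 325 @ $5 + 221 @ $8 + 140 @ $7 + 370 @ $9 + 14 @ $7 = $9,301
LIFO COGS: 321 @ $7 + 370 @ $9 + 140 @ $7 + 221 @ $8 + 268 @ $5 = $9,665
Difference = |$9,301 − $9,665| = $364

$364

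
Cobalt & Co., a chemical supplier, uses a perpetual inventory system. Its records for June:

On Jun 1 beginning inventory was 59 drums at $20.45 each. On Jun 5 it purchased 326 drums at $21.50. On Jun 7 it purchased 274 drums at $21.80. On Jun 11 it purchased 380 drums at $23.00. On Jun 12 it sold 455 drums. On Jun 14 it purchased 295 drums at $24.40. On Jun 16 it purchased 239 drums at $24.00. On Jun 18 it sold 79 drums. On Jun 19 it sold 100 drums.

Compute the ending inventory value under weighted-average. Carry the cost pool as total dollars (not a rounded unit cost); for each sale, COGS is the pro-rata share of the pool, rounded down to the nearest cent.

Ending inventory = $21,687.52

After Jun 1: 59 on hand, pool $1,206.55 (≈ $20.4500 each)
After Jun 5: 385 on hand, pool $8,215.55 (≈ $21.3391 each)
After Jun 7: 659 on hand, pool $14,188.75 (≈ $21.5307 each)
After Jun 11: 1039 on hand, pool $22,928.75 (≈ $22.0681 each)
Jun 12, sell 455: 455/1039 × $22,928.75 → $10,040.98
After Jun 14: 879 on hand, pool $20,085.77 (≈ $22.8507 each)
After Jun 16: 1118 on hand, pool $25,821.77 (≈ $23.0964 each)
Jun 18, sell 79: 79/1118 × $25,821.77 → $1,824.61
Jun 19, sell 100: 100/1039 × $23,997.16 → $2,309.64
Total COGS = $10,040.98 + $1,824.61 + $2,309.64 = $14,175.23
Ending inventory (cost pool remaining) = $21,687.52
Check: goods available $35,862.75 = COGS $14,175.23 + ending $21,687.52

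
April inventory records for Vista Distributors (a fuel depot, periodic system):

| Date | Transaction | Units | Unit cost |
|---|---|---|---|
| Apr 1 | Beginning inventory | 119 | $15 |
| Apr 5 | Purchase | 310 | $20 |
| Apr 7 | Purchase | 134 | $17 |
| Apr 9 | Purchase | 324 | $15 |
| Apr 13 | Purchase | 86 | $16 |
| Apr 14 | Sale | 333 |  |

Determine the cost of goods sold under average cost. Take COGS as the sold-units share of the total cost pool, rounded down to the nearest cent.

Apr 14, sell 333: 333/973 × $16,499.00 → $5,646.62
Ending inventory (cost pool remaining) = $10,852.38

COGS = $5,646.62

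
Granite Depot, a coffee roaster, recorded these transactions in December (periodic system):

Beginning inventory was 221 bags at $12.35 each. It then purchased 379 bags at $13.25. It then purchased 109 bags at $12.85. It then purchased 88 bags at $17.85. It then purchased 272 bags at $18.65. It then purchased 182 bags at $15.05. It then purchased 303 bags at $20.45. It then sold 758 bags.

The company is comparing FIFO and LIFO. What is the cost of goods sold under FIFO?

FIFO COGS: 221 @ $12.35 + 379 @ $13.25 + 109 @ $12.85 + 49 @ $17.85 = $10,026.40
LIFO COGS: 303 @ $20.45 + 182 @ $15.05 + 272 @ $18.65 + 1 @ $17.85 = $14,026.10

COGS = $10,026.40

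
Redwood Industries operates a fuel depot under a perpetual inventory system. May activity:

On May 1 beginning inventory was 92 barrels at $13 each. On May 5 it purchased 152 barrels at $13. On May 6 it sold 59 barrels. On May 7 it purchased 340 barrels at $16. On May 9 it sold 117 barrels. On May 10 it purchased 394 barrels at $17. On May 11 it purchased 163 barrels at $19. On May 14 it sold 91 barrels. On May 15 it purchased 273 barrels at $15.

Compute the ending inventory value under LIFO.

May 6, 59 sold [LIFO — newest first]: 59 @ $13 = $767
May 9, 117 sold [LIFO — newest first]: 117 @ $16 = $1,872
May 14, 91 sold [LIFO — newest first]: 91 @ $19 = $1,729
Total COGS = $767 + $1,872 + $1,729 = $4,368
Ending inventory: 92 @ $13 + 93 @ $13 + 223 @ $16 + 394 @ $17 + 72 @ $19 + 273 @ $15 = $18,134

Ending inventory = $18,134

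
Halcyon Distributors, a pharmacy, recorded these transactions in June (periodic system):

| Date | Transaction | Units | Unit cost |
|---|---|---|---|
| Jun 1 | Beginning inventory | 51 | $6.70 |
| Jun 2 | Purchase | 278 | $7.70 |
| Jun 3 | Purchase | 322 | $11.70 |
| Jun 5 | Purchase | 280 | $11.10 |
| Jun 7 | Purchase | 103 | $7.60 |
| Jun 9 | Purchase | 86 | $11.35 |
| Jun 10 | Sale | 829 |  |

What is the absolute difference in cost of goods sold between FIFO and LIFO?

FIFO COGS: 51 @ $6.70 + 278 @ $7.70 + 322 @ $11.70 + 178 @ $11.10 = $8,225.50
LIFO COGS: 86 @ $11.35 + 103 @ $7.60 + 280 @ $11.10 + 322 @ $11.70 + 38 @ $7.70 = $8,926.90
Difference = |$8,225.50 − $8,926.90| = $701.40

$701.40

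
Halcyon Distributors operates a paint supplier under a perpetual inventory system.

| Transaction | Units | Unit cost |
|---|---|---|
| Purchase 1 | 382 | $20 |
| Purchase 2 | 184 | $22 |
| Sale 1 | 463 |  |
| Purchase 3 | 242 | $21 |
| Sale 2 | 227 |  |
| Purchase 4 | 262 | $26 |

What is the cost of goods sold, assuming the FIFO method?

Sale 1 (463) [FIFO — oldest first]: 382 @ $20 + 81 @ $22 = $9,422
Sale 2 (227) [FIFO — oldest first]: 103 @ $22 + 124 @ $21 = $4,870
Total COGS = $9,422 + $4,870 = $14,292
Ending inventory: 118 @ $21 + 262 @ $26 = $9,290

COGS = $14,292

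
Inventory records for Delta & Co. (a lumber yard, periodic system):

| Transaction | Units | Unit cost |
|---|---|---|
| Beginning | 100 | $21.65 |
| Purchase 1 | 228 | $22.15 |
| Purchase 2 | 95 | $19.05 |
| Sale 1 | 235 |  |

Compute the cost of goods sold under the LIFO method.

Sale 1 (235) [LIFO — newest first]: 95 @ $19.05 + 140 @ $22.15 = $4,910.75
Ending inventory: 100 @ $21.65 + 88 @ $22.15 = $4,114.20
Check: goods available $9,024.95 = COGS $4,910.75 + ending $4,114.20

COGS = $4,910.75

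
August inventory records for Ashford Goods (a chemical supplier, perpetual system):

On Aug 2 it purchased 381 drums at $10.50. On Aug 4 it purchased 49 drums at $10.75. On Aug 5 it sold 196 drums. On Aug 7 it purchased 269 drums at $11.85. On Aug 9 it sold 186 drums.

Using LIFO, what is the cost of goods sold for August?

Aug 5, 196 sold [LIFO — newest first]: 49 @ $10.75 + 147 @ $10.50 = $2,070.25
Aug 9, 186 sold [LIFO — newest first]: 186 @ $11.85 = $2,204.10
Total COGS = $2,070.25 + $2,204.10 = $4,274.35
Ending inventory: 234 @ $10.50 + 83 @ $11.85 = $3,440.55

COGS = $4,274.35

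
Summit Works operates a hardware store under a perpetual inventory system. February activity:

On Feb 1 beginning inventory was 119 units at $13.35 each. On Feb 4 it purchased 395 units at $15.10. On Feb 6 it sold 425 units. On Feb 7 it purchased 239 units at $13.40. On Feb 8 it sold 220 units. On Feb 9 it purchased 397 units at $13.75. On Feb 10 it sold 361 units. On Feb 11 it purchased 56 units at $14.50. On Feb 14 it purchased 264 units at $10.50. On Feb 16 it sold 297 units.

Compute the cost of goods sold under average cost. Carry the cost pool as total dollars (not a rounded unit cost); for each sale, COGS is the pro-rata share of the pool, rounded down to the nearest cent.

After Feb 1: 119 on hand, pool $1,588.65 (≈ $13.3500 each)
After Feb 4: 514 on hand, pool $7,553.15 (≈ $14.6948 each)
Feb 6, sell 425: 425/514 × $7,553.15 → $6,245.30
After Feb 7: 328 on hand, pool $4,510.45 (≈ $13.7514 each)
Feb 8, sell 220: 220/328 × $4,510.45 → $3,025.30
After Feb 9: 505 on hand, pool $6,943.90 (≈ $13.7503 each)
Feb 10, sell 361: 361/505 × $6,943.90 → $4,963.85
After Feb 11: 200 on hand, pool $2,792.05 (≈ $13.9603 each)
After Feb 14: 464 on hand, pool $5,564.05 (≈ $11.9915 each)
Feb 16, sell 297: 297/464 × $5,564.05 → $3,561.47
Total COGS = $6,245.30 + $3,025.30 + $4,963.85 + $3,561.47 = $17,795.92
Ending inventory (cost pool remaining) = $2,002.58
Check: goods available $19,798.50 = COGS $17,795.92 + ending $2,002.58

COGS = $17,795.92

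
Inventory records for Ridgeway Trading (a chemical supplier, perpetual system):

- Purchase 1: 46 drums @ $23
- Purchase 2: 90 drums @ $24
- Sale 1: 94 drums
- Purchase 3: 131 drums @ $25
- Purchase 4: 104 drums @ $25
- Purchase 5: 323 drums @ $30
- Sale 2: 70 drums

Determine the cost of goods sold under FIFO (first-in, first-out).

Sale 1 (94) [FIFO — oldest first]: 46 @ $23 + 48 @ $24 = $2,210
Sale 2 (70) [FIFO — oldest first]: 42 @ $24 + 28 @ $25 = $1,708
Total COGS = $2,210 + $1,708 = $3,918
Ending inventory: 103 @ $25 + 104 @ $25 + 323 @ $30 = $14,865

COGS = $3,918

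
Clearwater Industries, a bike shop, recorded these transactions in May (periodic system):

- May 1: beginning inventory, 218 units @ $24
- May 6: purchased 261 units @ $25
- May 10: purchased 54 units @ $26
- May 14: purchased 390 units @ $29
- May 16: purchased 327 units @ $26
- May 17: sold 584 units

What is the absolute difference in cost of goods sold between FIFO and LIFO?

FIFO COGS: 218 @ $24 + 261 @ $25 + 54 @ $26 + 51 @ $29 = $14,640
LIFO COGS: 327 @ $26 + 257 @ $29 = $15,955
Difference = |$14,640 − $15,955| = $1,315

$1,315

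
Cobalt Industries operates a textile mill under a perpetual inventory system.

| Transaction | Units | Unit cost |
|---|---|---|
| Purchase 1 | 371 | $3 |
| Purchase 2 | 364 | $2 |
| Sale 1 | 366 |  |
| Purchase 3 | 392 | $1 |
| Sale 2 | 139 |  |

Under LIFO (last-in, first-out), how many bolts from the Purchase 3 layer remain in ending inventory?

Sale 1 (366) [LIFO — newest first]: 364 @ $2 + 2 @ $3 = $734
Sale 2 (139) [LIFO — newest first]: 139 @ $1 = $139
Total COGS = $734 + $139 = $873
Ending inventory: 369 @ $3 + 253 @ $1 = $1,360
Check: goods available $2,233 = COGS $873 + ending $1,360

253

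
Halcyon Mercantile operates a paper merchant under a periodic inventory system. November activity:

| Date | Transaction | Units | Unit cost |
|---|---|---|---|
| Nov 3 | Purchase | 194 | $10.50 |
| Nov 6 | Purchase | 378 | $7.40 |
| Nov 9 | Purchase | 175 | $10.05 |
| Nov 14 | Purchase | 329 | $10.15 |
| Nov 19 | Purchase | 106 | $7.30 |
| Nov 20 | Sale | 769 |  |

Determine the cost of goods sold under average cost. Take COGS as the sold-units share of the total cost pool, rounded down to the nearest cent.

Nov 20, sell 769: 769/1182 × $10,706.10 → $6,965.30
Ending inventory (cost pool remaining) = $3,740.80

COGS = $6,965.30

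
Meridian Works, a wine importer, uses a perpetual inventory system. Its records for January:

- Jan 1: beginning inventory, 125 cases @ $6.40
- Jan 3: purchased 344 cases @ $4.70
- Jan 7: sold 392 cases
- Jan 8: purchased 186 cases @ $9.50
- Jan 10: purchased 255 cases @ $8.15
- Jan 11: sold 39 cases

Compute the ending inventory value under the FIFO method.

Ending inventory = $4,023.85

Jan 7, 392 sold [FIFO — oldest first]: 125 @ $6.40 + 267 @ $4.70 = $2,054.90
Jan 11, 39 sold [FIFO — oldest first]: 39 @ $4.70 = $183.30
Total COGS = $2,054.90 + $183.30 = $2,238.20
Ending inventory: 38 @ $4.70 + 186 @ $9.50 + 255 @ $8.15 = $4,023.85
Check: goods available $6,262.05 = COGS $2,238.20 + ending $4,023.85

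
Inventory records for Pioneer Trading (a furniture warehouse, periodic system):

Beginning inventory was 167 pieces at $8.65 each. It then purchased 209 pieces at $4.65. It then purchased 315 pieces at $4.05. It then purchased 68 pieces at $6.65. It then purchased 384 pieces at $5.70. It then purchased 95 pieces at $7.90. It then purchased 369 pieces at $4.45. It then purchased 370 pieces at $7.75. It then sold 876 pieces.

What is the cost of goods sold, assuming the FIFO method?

Sale 1 (876) [FIFO — oldest first]: 167 @ $8.65 + 209 @ $4.65 + 315 @ $4.05 + 68 @ $6.65 + 117 @ $5.70 = $4,811.25
Ending inventory: 267 @ $5.70 + 95 @ $7.90 + 369 @ $4.45 + 370 @ $7.75 = $6,781.95
Check: goods available $11,593.20 = COGS $4,811.25 + ending $6,781.95

COGS = $4,811.25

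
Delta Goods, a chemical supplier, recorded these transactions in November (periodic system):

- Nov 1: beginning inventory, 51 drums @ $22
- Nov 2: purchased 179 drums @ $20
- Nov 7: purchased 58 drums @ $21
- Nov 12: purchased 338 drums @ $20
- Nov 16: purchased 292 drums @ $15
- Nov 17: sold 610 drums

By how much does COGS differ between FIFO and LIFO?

$1,620

FIFO COGS: 51 @ $22 + 179 @ $20 + 58 @ $21 + 322 @ $20 = $12,360
LIFO COGS: 292 @ $15 + 318 @ $20 = $10,740
Difference = |$12,360 − $10,740| = $1,620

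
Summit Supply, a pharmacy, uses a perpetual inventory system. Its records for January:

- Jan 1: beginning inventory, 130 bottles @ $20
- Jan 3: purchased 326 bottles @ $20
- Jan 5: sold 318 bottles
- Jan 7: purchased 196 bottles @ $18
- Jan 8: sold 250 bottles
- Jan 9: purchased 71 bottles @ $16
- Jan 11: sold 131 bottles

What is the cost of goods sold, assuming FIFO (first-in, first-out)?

COGS = $13,400

Jan 5, 318 sold [FIFO — oldest first]: 130 @ $20 + 188 @ $20 = $6,360
Jan 8, 250 sold [FIFO — oldest first]: 138 @ $20 + 112 @ $18 = $4,776
Jan 11, 131 sold [FIFO — oldest first]: 84 @ $18 + 47 @ $16 = $2,264
Total COGS = $6,360 + $4,776 + $2,264 = $13,400
Ending inventory: 24 @ $16 = $384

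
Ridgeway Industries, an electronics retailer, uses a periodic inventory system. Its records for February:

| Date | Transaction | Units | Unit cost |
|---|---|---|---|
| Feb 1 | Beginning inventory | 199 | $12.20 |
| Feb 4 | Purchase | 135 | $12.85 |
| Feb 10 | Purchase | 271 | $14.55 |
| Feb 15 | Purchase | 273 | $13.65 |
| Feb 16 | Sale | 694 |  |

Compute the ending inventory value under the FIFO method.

Ending inventory = $2,511.60

Feb 16, 694 sold [FIFO — oldest first]: 199 @ $12.20 + 135 @ $12.85 + 271 @ $14.55 + 89 @ $13.65 = $9,320.45
Ending inventory: 184 @ $13.65 = $2,511.60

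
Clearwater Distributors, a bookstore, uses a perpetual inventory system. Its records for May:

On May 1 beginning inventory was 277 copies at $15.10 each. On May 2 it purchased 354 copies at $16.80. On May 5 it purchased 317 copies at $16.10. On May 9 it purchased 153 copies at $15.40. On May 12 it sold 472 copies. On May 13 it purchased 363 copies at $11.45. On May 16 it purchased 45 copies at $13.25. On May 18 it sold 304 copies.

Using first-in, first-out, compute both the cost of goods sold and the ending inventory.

COGS = $12,464.40; ending inventory = $9,878.00

May 12, 472 sold [FIFO — oldest first]: 277 @ $15.10 + 195 @ $16.80 = $7,458.70
May 18, 304 sold [FIFO — oldest first]: 159 @ $16.80 + 145 @ $16.10 = $5,005.70
Total COGS = $7,458.70 + $5,005.70 = $12,464.40
Ending inventory: 172 @ $16.10 + 153 @ $15.40 + 363 @ $11.45 + 45 @ $13.25 = $9,878.00
Check: goods available $22,342.40 = COGS $12,464.40 + ending $9,878.00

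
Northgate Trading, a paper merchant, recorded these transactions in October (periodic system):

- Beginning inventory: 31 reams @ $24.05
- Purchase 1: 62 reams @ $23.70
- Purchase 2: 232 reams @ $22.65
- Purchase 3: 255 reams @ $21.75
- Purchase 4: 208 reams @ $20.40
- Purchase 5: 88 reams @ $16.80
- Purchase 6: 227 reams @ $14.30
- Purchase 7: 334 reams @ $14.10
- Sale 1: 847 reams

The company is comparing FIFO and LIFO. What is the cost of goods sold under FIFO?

COGS = $18,250.40

FIFO COGS: 31 @ $24.05 + 62 @ $23.70 + 232 @ $22.65 + 255 @ $21.75 + 208 @ $20.40 + 59 @ $16.80 = $18,250.40
LIFO COGS: 334 @ $14.10 + 227 @ $14.30 + 88 @ $16.80 + 198 @ $20.40 = $13,473.10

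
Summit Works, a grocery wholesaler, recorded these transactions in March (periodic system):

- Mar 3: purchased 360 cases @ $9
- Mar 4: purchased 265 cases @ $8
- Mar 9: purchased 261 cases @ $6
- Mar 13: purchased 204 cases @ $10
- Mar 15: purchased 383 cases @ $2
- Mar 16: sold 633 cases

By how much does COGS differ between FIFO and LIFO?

$2,326

FIFO COGS: 360 @ $9 + 265 @ $8 + 8 @ $6 = $5,408
LIFO COGS: 383 @ $2 + 204 @ $10 + 46 @ $6 = $3,082
Difference = |$5,408 − $3,082| = $2,326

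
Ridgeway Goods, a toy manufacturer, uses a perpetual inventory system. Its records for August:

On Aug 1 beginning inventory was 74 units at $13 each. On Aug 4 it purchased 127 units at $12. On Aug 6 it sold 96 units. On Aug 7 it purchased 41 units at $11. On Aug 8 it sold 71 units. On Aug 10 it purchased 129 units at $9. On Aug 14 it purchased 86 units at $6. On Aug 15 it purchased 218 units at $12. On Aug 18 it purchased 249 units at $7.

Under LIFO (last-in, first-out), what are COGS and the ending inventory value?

Aug 6, 96 sold [LIFO — newest first]: 96 @ $12 = $1,152
Aug 8, 71 sold [LIFO — newest first]: 41 @ $11 + 30 @ $12 = $811
Total COGS = $1,152 + $811 = $1,963
Ending inventory: 74 @ $13 + 1 @ $12 + 129 @ $9 + 86 @ $6 + 218 @ $12 + 249 @ $7 = $7,010
Check: goods available $8,973 = COGS $1,963 + ending $7,010

COGS = $1,963; ending inventory = $7,010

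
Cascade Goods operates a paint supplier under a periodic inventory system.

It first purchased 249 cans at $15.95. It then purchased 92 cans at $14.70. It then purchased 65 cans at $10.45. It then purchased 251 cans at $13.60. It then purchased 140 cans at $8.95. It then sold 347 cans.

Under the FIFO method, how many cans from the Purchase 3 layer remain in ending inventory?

Sale 1 (347) [FIFO — oldest first]: 249 @ $15.95 + 92 @ $14.70 + 6 @ $10.45 = $5,386.65
Ending inventory: 59 @ $10.45 + 251 @ $13.60 + 140 @ $8.95 = $5,283.15
Check: goods available $10,669.80 = COGS $5,386.65 + ending $5,283.15

59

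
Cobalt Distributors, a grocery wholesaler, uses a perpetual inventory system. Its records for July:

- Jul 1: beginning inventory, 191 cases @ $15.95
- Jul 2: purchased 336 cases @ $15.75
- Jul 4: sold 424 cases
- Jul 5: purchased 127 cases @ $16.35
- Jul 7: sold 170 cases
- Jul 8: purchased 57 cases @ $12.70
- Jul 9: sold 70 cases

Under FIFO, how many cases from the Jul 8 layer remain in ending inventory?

47

Jul 4, 424 sold [FIFO — oldest first]: 191 @ $15.95 + 233 @ $15.75 = $6,716.20
Jul 7, 170 sold [FIFO — oldest first]: 103 @ $15.75 + 67 @ $16.35 = $2,717.70
Jul 9, 70 sold [FIFO — oldest first]: 60 @ $16.35 + 10 @ $12.70 = $1,108.00
Total COGS = $6,716.20 + $2,717.70 + $1,108.00 = $10,541.90
Ending inventory: 47 @ $12.70 = $596.90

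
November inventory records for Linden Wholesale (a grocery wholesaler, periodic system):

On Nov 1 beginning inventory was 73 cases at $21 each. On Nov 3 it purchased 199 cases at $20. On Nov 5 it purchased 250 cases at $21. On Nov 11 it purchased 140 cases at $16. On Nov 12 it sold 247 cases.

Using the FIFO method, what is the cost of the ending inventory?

Ending inventory = $7,990

Nov 12, 247 sold [FIFO — oldest first]: 73 @ $21 + 174 @ $20 = $5,013
Ending inventory: 25 @ $20 + 250 @ $21 + 140 @ $16 = $7,990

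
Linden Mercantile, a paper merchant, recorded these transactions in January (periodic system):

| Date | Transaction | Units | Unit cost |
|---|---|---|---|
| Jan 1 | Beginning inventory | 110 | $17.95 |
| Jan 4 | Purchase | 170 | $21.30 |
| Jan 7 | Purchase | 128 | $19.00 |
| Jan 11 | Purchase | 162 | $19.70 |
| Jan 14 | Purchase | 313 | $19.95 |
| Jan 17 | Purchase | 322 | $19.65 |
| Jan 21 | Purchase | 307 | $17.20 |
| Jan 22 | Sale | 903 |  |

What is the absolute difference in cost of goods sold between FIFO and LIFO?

$782.25

FIFO COGS: 110 @ $17.95 + 170 @ $21.30 + 128 @ $19.00 + 162 @ $19.70 + 313 @ $19.95 + 20 @ $19.65 = $17,856.25
LIFO COGS: 307 @ $17.20 + 322 @ $19.65 + 274 @ $19.95 = $17,074.00
Difference = |$17,856.25 − $17,074.00| = $782.25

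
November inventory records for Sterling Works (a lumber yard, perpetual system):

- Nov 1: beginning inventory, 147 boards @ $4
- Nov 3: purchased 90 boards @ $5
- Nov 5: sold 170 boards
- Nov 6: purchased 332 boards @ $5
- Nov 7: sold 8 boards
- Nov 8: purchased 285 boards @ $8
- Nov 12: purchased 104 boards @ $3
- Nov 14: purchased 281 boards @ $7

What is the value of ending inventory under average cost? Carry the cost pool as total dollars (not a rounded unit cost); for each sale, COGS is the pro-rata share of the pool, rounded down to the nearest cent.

After Nov 1: 147 on hand, pool $588.00 (≈ $4.0000 each)
After Nov 3: 237 on hand, pool $1,038.00 (≈ $4.3797 each)
Nov 5, sell 170: 170/237 × $1,038.00 → $744.55
After Nov 6: 399 on hand, pool $1,953.45 (≈ $4.8959 each)
Nov 7, sell 8: 8/399 × $1,953.45 → $39.16
After Nov 8: 676 on hand, pool $4,194.29 (≈ $6.2046 each)
After Nov 12: 780 on hand, pool $4,506.29 (≈ $5.7773 each)
After Nov 14: 1061 on hand, pool $6,473.29 (≈ $6.1011 each)
Total COGS = $744.55 + $39.16 = $783.71
Ending inventory (cost pool remaining) = $6,473.29

Ending inventory = $6,473.29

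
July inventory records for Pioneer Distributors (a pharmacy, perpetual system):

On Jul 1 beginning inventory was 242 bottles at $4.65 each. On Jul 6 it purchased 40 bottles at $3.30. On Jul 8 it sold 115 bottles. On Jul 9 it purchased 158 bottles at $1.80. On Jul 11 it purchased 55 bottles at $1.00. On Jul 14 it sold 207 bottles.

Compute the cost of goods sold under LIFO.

Jul 8, 115 sold [LIFO — newest first]: 40 @ $3.30 + 75 @ $4.65 = $480.75
Jul 14, 207 sold [LIFO — newest first]: 55 @ $1.00 + 152 @ $1.80 = $328.60
Total COGS = $480.75 + $328.60 = $809.35
Ending inventory: 167 @ $4.65 + 6 @ $1.80 = $787.35
Check: goods available $1,596.70 = COGS $809.35 + ending $787.35

COGS = $809.35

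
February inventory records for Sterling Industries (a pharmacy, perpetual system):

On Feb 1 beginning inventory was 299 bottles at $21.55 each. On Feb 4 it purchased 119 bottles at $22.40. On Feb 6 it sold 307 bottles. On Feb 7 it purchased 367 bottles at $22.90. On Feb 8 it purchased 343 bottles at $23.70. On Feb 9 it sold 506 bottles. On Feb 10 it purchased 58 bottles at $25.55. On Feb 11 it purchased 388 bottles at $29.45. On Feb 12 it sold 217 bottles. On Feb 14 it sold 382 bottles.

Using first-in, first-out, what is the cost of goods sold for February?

Feb 6, 307 sold [FIFO — oldest first]: 299 @ $21.55 + 8 @ $22.40 = $6,622.65
Feb 9, 506 sold [FIFO — oldest first]: 111 @ $22.40 + 367 @ $22.90 + 28 @ $23.70 = $11,554.30
Feb 12, 217 sold [FIFO — oldest first]: 217 @ $23.70 = $5,142.90
Feb 14, 382 sold [FIFO — oldest first]: 98 @ $23.70 + 58 @ $25.55 + 226 @ $29.45 = $10,460.20
Total COGS = $6,622.65 + $11,554.30 + $5,142.90 + $10,460.20 = $33,780.05
Ending inventory: 162 @ $29.45 = $4,770.90
Check: goods available $38,550.95 = COGS $33,780.05 + ending $4,770.90

COGS = $33,780.05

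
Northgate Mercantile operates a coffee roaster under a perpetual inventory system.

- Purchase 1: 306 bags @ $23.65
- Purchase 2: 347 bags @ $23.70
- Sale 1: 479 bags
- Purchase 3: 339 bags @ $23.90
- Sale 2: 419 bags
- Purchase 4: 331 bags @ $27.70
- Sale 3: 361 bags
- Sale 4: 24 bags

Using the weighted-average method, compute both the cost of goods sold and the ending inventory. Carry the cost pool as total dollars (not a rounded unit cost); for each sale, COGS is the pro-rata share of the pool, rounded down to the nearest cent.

After Purchase 1: 306 on hand, pool $7,236.90 (≈ $23.6500 each)
After Purchase 2: 653 on hand, pool $15,460.80 (≈ $23.6766 each)
Sale 1, sell 479: 479/653 × $15,460.80 → $11,341.07
After Purchase 3: 513 on hand, pool $12,221.83 (≈ $23.8242 each)
Sale 2, sell 419: 419/513 × $12,221.83 → $9,982.35
After Purchase 4: 425 on hand, pool $11,408.18 (≈ $26.8428 each)
Sale 3, sell 361: 361/425 × $11,408.18 → $9,690.24
Sale 4, sell 24: 24/64 × $1,717.94 → $644.22
Total COGS = $11,341.07 + $9,982.35 + $9,690.24 + $644.22 = $31,657.88
Ending inventory (cost pool remaining) = $1,073.72
Check: goods available $32,731.60 = COGS $31,657.88 + ending $1,073.72

COGS = $31,657.88; ending inventory = $1,073.72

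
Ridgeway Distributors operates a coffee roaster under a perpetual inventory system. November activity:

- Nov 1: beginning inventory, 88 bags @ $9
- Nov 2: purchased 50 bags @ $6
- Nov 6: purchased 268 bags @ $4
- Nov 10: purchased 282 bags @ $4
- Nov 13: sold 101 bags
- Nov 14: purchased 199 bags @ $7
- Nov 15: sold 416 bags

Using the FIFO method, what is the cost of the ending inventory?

Nov 13, 101 sold [FIFO — oldest first]: 88 @ $9 + 13 @ $6 = $870
Nov 15, 416 sold [FIFO — oldest first]: 37 @ $6 + 268 @ $4 + 111 @ $4 = $1,738
Total COGS = $870 + $1,738 = $2,608
Ending inventory: 171 @ $4 + 199 @ $7 = $2,077
Check: goods available $4,685 = COGS $2,608 + ending $2,077

Ending inventory = $2,077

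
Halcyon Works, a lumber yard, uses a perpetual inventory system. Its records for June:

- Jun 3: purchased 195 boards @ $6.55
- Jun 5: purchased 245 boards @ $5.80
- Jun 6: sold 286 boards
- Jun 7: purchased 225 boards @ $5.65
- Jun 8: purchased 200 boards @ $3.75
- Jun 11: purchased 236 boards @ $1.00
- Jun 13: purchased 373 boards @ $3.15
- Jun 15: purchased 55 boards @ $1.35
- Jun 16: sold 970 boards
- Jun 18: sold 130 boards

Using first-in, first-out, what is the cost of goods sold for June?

Jun 6, 286 sold [FIFO — oldest first]: 195 @ $6.55 + 91 @ $5.80 = $1,805.05
Jun 16, 970 sold [FIFO — oldest first]: 154 @ $5.80 + 225 @ $5.65 + 200 @ $3.75 + 236 @ $1.00 + 155 @ $3.15 = $3,638.70
Jun 18, 130 sold [FIFO — oldest first]: 130 @ $3.15 = $409.50
Total COGS = $1,805.05 + $3,638.70 + $409.50 = $5,853.25
Ending inventory: 88 @ $3.15 + 55 @ $1.35 = $351.45
Check: goods available $6,204.70 = COGS $5,853.25 + ending $351.45

COGS = $5,853.25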